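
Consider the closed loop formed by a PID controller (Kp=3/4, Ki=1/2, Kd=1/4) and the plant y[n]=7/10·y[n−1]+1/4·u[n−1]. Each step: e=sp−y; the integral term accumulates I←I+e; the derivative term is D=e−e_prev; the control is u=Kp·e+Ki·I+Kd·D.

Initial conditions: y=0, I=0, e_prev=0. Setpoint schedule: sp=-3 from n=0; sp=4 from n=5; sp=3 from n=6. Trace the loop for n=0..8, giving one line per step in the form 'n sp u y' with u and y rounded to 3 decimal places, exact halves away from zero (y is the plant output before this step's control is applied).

(exact arithmetic carried between steps; '≈' marks a value shown rounded to 6 d.p. or computed from one; I and e_prev carry over from the previous line; the table rounds u and y to 3 d.p., halves away from zero)
n=0: y=0, sp=-3, e=sp−y=-3; I=-3, D=e−e_prev=-3; u=3/4·(-3)+1/2·(-3)+1/4·(-3)=-4.5; next y=7/10·0+1/4·(-4.5)=-1.125
n=1: y=-1.125, sp=-3, e=sp−y=-1.875; I=-4.875, D=e−e_prev=1.125; u=3/4·(-1.875)+1/2·(-4.875)+1/4·1.125=-3.5625; next y=7/10·(-1.125)+1/4·(-3.5625)=-1.678125
n=2: y=-1.678125, sp=-3, e=sp−y=-1.321875; I=-6.196875, D=e−e_prev=0.553125; u=3/4·(-1.321875)+1/2·(-6.196875)+1/4·0.553125≈-3.951563; next y=7/10·(-1.678125)+1/4·(-3.951563)≈-2.162578
n=3: y≈-2.162578, sp=-3, e=sp−y≈-0.837422; I≈-7.034297, D=e−e_prev≈0.484453; u=3/4·(-0.837422)+1/2·(-7.034297)+1/4·0.484453≈-4.024102; next y=7/10·(-2.162578)+1/4·(-4.024102)≈-2.519830
n=4: y≈-2.519830, sp=-3, e=sp−y≈-0.480170; I≈-7.514467, D=e−e_prev≈0.357252; u=3/4·(-0.480170)+1/2·(-7.514467)+1/4·0.357252≈-4.028048; next y=7/10·(-2.519830)+1/4·(-4.028048)≈-2.770893
n=5: y≈-2.770893, sp=4, e=sp−y≈6.770893; I≈-0.743574, D=e−e_prev≈7.251063; u=3/4·6.770893+1/2·(-0.743574)+1/4·7.251063≈6.519149; next y=7/10·(-2.770893)+1/4·6.519149≈-0.309838
n=6: y≈-0.309838, sp=3, e=sp−y≈3.309838; I≈2.566264, D=e−e_prev≈-3.461055; u=3/4·3.309838+1/2·2.566264+1/4·(-3.461055)≈2.900247; next y=7/10·(-0.309838)+1/4·2.900247≈0.508175
n=7: y≈0.508175, sp=3, e=sp−y≈2.491825; I≈5.058089, D=e−e_prev≈-0.818013; u=3/4·2.491825+1/2·5.058089+1/4·(-0.818013)≈4.193410; next y=7/10·0.508175+1/4·4.193410≈1.404075
n=8: y≈1.404075, sp=3, e=sp−y≈1.595925; I≈6.654014, D=e−e_prev≈-0.895900; u=3/4·1.595925+1/2·6.654014+1/4·(-0.895900)≈4.299976; next y=7/10·1.404075+1/4·4.299976≈2.057846

0 -3 -4.500 0.000
1 -3 -3.563 -1.125
2 -3 -3.952 -1.678
3 -3 -4.024 -2.163
4 -3 -4.028 -2.520
5 4 6.519 -2.771
6 3 2.900 -0.310
7 3 4.193 0.508
8 3 4.300 1.404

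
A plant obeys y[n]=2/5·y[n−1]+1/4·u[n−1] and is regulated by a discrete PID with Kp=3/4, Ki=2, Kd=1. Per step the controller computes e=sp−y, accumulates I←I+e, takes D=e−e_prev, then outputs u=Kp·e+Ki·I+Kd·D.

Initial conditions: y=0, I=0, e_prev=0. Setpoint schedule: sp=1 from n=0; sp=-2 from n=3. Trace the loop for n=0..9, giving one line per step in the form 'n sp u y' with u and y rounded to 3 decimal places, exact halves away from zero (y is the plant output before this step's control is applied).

(exact arithmetic carried between steps; '≈' marks a value shown rounded to 6 d.p. or computed from one; I and e_prev carry over from the previous line; the table rounds u and y to 3 d.p., halves away from zero)
n=0: y=0, sp=1, e=sp−y=1; I=1, D=e−e_prev=1; u=3/4·1+2·1+1·1=3.75; next y=2/5·0+1/4·3.75=0.9375
n=1: y=0.9375, sp=1, e=sp−y=0.0625; I=1.0625, D=e−e_prev=-0.9375; u=3/4·0.0625+2·1.0625+1·(-0.9375)=1.234375; next y=2/5·0.9375+1/4·1.234375≈0.683594
n=2: y≈0.683594, sp=1, e=sp−y≈0.316406; I≈1.378906, D=e−e_prev≈0.253906; u=3/4·0.316406+2·1.378906+1·0.253906≈3.249023; next y=2/5·0.683594+1/4·3.249023≈1.085693
n=3: y≈1.085693, sp=-2, e=sp−y≈-3.085693; I≈-1.706787, D=e−e_prev≈-3.402100; u=3/4·(-3.085693)+2·(-1.706787)+1·(-3.402100)≈-9.129944; next y=2/5·1.085693+1/4·(-9.129944)≈-1.848209
n=4: y≈-1.848209, sp=-2, e=sp−y≈-0.151791; I≈-1.858578, D=e−e_prev≈2.933902; u=3/4·(-0.151791)+2·(-1.858578)+1·2.933902≈-0.897099; next y=2/5·(-1.848209)+1/4·(-0.897099)≈-0.963558
n=5: y≈-0.963558, sp=-2, e=sp−y≈-1.036442; I≈-2.895020, D=e−e_prev≈-0.884651; u=3/4·(-1.036442)+2·(-2.895020)+1·(-0.884651)≈-7.452023; next y=2/5·(-0.963558)+1/4·(-7.452023)≈-2.248429
n=6: y≈-2.248429, sp=-2, e=sp−y≈0.248429; I≈-2.646591, D=e−e_prev≈1.284871; u=3/4·0.248429+2·(-2.646591)+1·1.284871≈-3.821990; next y=2/5·(-2.248429)+1/4·(-3.821990)≈-1.854869
n=7: y≈-1.854869, sp=-2, e=sp−y≈-0.145131; I≈-2.791722, D=e−e_prev≈-0.393560; u=3/4·(-0.145131)+2·(-2.791722)+1·(-0.393560)≈-6.085852; next y=2/5·(-1.854869)+1/4·(-6.085852)≈-2.263411
n=8: y≈-2.263411, sp=-2, e=sp−y≈0.263411; I≈-2.528312, D=e−e_prev≈0.408542; u=3/4·0.263411+2·(-2.528312)+1·0.408542≈-4.450523; next y=2/5·(-2.263411)+1/4·(-4.450523)≈-2.017995
n=9: y≈-2.017995, sp=-2, e=sp−y≈0.017995; I≈-2.510316, D=e−e_prev≈-0.245416; u=3/4·0.017995+2·(-2.510316)+1·(-0.245416)≈-5.252552; next y=2/5·(-2.017995)+1/4·(-5.252552)≈-2.120336

0 1 3.750 0.000
1 1 1.234 0.938
2 1 3.249 0.684
3 -2 -9.130 1.086
4 -2 -0.897 -1.848
5 -2 -7.452 -0.964
6 -2 -3.822 -2.248
7 -2 -6.086 -1.855
8 -2 -4.451 -2.263
9 -2 -5.253 -2.018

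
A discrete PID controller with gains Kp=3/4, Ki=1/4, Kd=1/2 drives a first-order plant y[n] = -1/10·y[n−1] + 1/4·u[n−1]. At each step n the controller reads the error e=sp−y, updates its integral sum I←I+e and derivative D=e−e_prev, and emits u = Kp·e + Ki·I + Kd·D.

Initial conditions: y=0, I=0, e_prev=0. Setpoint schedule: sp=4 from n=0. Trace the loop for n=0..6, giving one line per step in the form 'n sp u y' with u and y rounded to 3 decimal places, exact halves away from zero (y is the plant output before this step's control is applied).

(exact arithmetic carried between steps; '≈' marks a value shown rounded to 6 d.p. or computed from one; I and e_prev carry over from the previous line; the table rounds u and y to 3 d.p., halves away from zero)
n=0: y=0, sp=4, e=sp−y=4; I=4, D=e−e_prev=4; u=3/4·4+1/4·4+1/2·4=6; next y=-1/10·0+1/4·6=1.5
n=1: y=1.5, sp=4, e=sp−y=2.5; I=6.5, D=e−e_prev=-1.5; u=3/4·2.5+1/4·6.5+1/2·(-1.5)=2.75; next y=-1/10·1.5+1/4·2.75=0.5375
n=2: y=0.5375, sp=4, e=sp−y=3.4625; I=9.9625, D=e−e_prev=0.9625; u=3/4·3.4625+1/4·9.9625+1/2·0.9625=5.56875; next y=-1/10·0.5375+1/4·5.56875≈1.338438
n=3: y≈1.338438, sp=4, e=sp−y≈2.661563; I≈12.624063, D=e−e_prev≈-0.800938; u=3/4·2.661563+1/4·12.624063+1/2·(-0.800938)≈4.751719; next y=-1/10·1.338438+1/4·4.751719≈1.054086
n=4: y≈1.054086, sp=4, e=sp−y≈2.945914; I≈15.569977, D=e−e_prev≈0.284352; u=3/4·2.945914+1/4·15.569977+1/2·0.284352≈6.244105; next y=-1/10·1.054086+1/4·6.244105≈1.455618
n=5: y≈1.455618, sp=4, e=sp−y≈2.544382; I≈18.114359, D=e−e_prev≈-0.401532; u=3/4·2.544382+1/4·18.114359+1/2·(-0.401532)≈6.236110; next y=-1/10·1.455618+1/4·6.236110≈1.413466
n=6: y≈1.413466, sp=4, e=sp−y≈2.586534; I≈20.700893, D=e−e_prev≈0.042152; u=3/4·2.586534+1/4·20.700893+1/2·0.042152≈7.136200; next y=-1/10·1.413466+1/4·7.136200≈1.642703

0 4 6.000 0.000
1 4 2.750 1.500
2 4 5.569 0.538
3 4 4.752 1.338
4 4 6.244 1.054
5 4 6.236 1.456
6 4 7.136 1.413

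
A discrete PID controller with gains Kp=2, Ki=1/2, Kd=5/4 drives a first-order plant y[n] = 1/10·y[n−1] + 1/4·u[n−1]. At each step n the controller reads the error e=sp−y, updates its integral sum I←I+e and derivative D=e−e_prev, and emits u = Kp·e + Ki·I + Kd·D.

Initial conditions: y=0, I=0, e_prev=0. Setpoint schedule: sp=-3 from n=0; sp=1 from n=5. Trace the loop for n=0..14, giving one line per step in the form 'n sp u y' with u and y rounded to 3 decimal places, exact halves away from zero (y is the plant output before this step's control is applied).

0 -3 -11.250 0.000
1 -3 1.547 -2.813
2 -3 -13.005 0.105
3 -3 1.638 -3.241
4 -3 -14.897 0.085
5 1 16.972 -3.716
6 1 -18.874 3.871
7 1 19.935 -4.331
8 1 -20.960 4.551
9 1 23.375 -4.785
10 1 -23.465 5.365
11 1 27.146 -5.330
12 1 -26.495 6.254
13 1 31.302 -5.998
14 1 -30.104 7.226

(exact arithmetic carried between steps; '≈' marks a value shown rounded to 6 d.p. or computed from one; I and e_prev carry over from the previous line; the table rounds u and y to 3 d.p., halves away from zero)
n=0: y=0, sp=-3, e=sp−y=-3; I=-3, D=e−e_prev=-3; u=2·(-3)+1/2·(-3)+5/4·(-3)=-11.25; next y=1/10·0+1/4·(-11.25)=-2.8125
n=1: y=-2.8125, sp=-3, e=sp−y=-0.1875; I=-3.1875, D=e−e_prev=2.8125; u=2·(-0.1875)+1/2·(-3.1875)+5/4·2.8125=1.546875; next y=1/10·(-2.8125)+1/4·1.546875≈0.105469
n=2: y≈0.105469, sp=-3, e=sp−y≈-3.105469; I≈-6.292969, D=e−e_prev≈-2.917969; u=2·(-3.105469)+1/2·(-6.292969)+5/4·(-2.917969)≈-13.004883; next y=1/10·0.105469+1/4·(-13.004883)≈-3.240674
n=3: y≈-3.240674, sp=-3, e=sp−y≈0.240674; I≈-6.052295, D=e−e_prev≈3.346143; u=2·0.240674+1/2·(-6.052295)+5/4·3.346143≈1.637878; next y=1/10·(-3.240674)+1/4·1.637878≈0.085402
n=4: y≈0.085402, sp=-3, e=sp−y≈-3.085402; I≈-9.137697, D=e−e_prev≈-3.326076; u=2·(-3.085402)+1/2·(-9.137697)+5/4·(-3.326076)≈-14.897248; next y=1/10·0.085402+1/4·(-14.897248)≈-3.715772
n=5: y≈-3.715772, sp=1, e=sp−y≈4.715772; I≈-4.421925, D=e−e_prev≈7.801174; u=2·4.715772+1/2·(-4.421925)+5/4·7.801174≈16.972048; next y=1/10·(-3.715772)+1/4·16.972048≈3.871435
n=6: y≈3.871435, sp=1, e=sp−y≈-2.871435; I≈-7.293360, D=e−e_prev≈-7.587207; u=2·(-2.871435)+1/2·(-7.293360)+5/4·(-7.587207)≈-18.873558; next y=1/10·3.871435+1/4·(-18.873558)≈-4.331246
n=7: y≈-4.331246, sp=1, e=sp−y≈5.331246; I≈-1.962114, D=e−e_prev≈8.202681; u=2·5.331246+1/2·(-1.962114)+5/4·8.202681≈19.934786; next y=1/10·(-4.331246)+1/4·19.934786≈4.550572
n=8: y≈4.550572, sp=1, e=sp−y≈-3.550572; I≈-5.512686, D=e−e_prev≈-8.881818; u=2·(-3.550572)+1/2·(-5.512686)+5/4·(-8.881818)≈-20.959760; next y=1/10·4.550572+1/4·(-20.959760)≈-4.784883
n=9: y≈-4.784883, sp=1, e=sp−y≈5.784883; I≈0.272197, D=e−e_prev≈9.335455; u=2·5.784883+1/2·0.272197+5/4·9.335455≈23.375182; next y=1/10·(-4.784883)+1/4·23.375182≈5.365307
n=10: y≈5.365307, sp=1, e=sp−y≈-4.365307; I≈-4.093111, D=e−e_prev≈-10.150190; u=2·(-4.365307)+1/2·(-4.093111)+5/4·(-10.150190)≈-23.464907; next y=1/10·5.365307+1/4·(-23.464907)≈-5.329696
n=11: y≈-5.329696, sp=1, e=sp−y≈6.329696; I≈2.236585, D=e−e_prev≈10.695003; u=2·6.329696+1/2·2.236585+5/4·10.695003≈27.146439; next y=1/10·(-5.329696)+1/4·27.146439≈6.253640
n=12: y≈6.253640, sp=1, e=sp−y≈-5.253640; I≈-3.017055, D=e−e_prev≈-11.583336; u=2·(-5.253640)+1/2·(-3.017055)+5/4·(-11.583336)≈-26.494978; next y=1/10·6.253640+1/4·(-26.494978)≈-5.998381
n=13: y≈-5.998381, sp=1, e=sp−y≈6.998381; I≈3.981326, D=e−e_prev≈12.252021; u=2·6.998381+1/2·3.981326+5/4·12.252021≈31.302450; next y=1/10·(-5.998381)+1/4·31.302450≈7.225774
n=14: y≈7.225774, sp=1, e=sp−y≈-6.225774; I≈-2.244449, D=e−e_prev≈-13.224155; u=2·(-6.225774)+1/2·(-2.244449)+5/4·(-13.224155)≈-30.103967; next y=1/10·7.225774+1/4·(-30.103967)≈-6.803414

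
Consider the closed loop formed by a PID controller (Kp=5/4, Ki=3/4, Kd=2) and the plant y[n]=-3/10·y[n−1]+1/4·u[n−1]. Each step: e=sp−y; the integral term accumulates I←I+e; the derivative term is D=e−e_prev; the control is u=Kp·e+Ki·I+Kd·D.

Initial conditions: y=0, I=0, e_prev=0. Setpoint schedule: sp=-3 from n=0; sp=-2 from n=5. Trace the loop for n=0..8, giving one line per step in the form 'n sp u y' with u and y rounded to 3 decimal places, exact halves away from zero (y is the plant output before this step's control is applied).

0 -3 -12.000 0.000
1 -3 3.750 -3.000
2 -3 -21.600 1.838
3 -3 15.602 -5.951
4 -3 -44.311 5.686
5 -2 50.326 -12.783
6 -2 -97.325 16.417
7 -2 129.954 -29.256
8 -2 -223.035 41.265

(exact arithmetic carried between steps; '≈' marks a value shown rounded to 6 d.p. or computed from one; I and e_prev carry over from the previous line; the table rounds u and y to 3 d.p., halves away from zero)
n=0: y=0, sp=-3, e=sp−y=-3; I=-3, D=e−e_prev=-3; u=5/4·(-3)+3/4·(-3)+2·(-3)=-12; next y=-3/10·0+1/4·(-12)=-3
n=1: y=-3, sp=-3, e=sp−y=0; I=-3, D=e−e_prev=3; u=5/4·0+3/4·(-3)+2·3=3.75; next y=-3/10·(-3)+1/4·3.75=1.8375
n=2: y=1.8375, sp=-3, e=sp−y=-4.8375; I=-7.8375, D=e−e_prev=-4.8375; u=5/4·(-4.8375)+3/4·(-7.8375)+2·(-4.8375)=-21.6; next y=-3/10·1.8375+1/4·(-21.6)=-5.95125
n=3: y=-5.95125, sp=-3, e=sp−y=2.95125; I=-4.88625, D=e−e_prev=7.78875; u=5/4·2.95125+3/4·(-4.88625)+2·7.78875=15.601875; next y=-3/10·(-5.95125)+1/4·15.601875≈5.685844
n=4: y≈5.685844, sp=-3, e=sp−y≈-8.685844; I≈-13.572094, D=e−e_prev≈-11.637094; u=5/4·(-8.685844)+3/4·(-13.572094)+2·(-11.637094)≈-44.310563; next y=-3/10·5.685844+1/4·(-44.310563)≈-12.783394
n=5: y≈-12.783394, sp=-2, e=sp−y≈10.783394; I≈-2.7887, D=e−e_prev≈19.469238; u=5/4·10.783394+3/4·(-2.7887)+2·19.469238≈50.326192; next y=-3/10·(-12.783394)+1/4·50.326192≈16.416566
n=6: y≈16.416566, sp=-2, e=sp−y≈-18.416566; I≈-21.205266, D=e−e_prev≈-29.199960; u=5/4·(-18.416566)+3/4·(-21.205266)+2·(-29.199960)≈-97.324577; next y=-3/10·16.416566+1/4·(-97.324577)≈-29.256114
n=7: y≈-29.256114, sp=-2, e=sp−y≈27.256114; I≈6.050848, D=e−e_prev≈45.672680; u=5/4·27.256114+3/4·6.050848+2·45.672680≈129.953639; next y=-3/10·(-29.256114)+1/4·129.953639≈41.265244
n=8: y≈41.265244, sp=-2, e=sp−y≈-43.265244; I≈-37.214396, D=e−e_prev≈-70.521358; u=5/4·(-43.265244)+3/4·(-37.214396)+2·(-70.521358)≈-223.035069; next y=-3/10·41.265244+1/4·(-223.035069)≈-68.138340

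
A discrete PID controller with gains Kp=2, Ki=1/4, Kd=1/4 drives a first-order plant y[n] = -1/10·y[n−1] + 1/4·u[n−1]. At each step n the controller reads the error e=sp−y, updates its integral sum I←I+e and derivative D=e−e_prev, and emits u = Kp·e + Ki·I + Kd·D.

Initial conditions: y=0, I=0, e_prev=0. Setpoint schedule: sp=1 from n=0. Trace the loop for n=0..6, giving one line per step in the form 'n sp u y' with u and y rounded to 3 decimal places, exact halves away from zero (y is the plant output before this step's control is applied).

0 1 2.500 0.000
1 1 0.938 0.625
2 1 2.320 0.172
3 1 1.437 0.563
4 1 2.294 0.303
5 1 1.802 0.543
6 1 2.344 0.396

(exact arithmetic carried between steps; '≈' marks a value shown rounded to 6 d.p. or computed from one; I and e_prev carry over from the previous line; the table rounds u and y to 3 d.p., halves away from zero)
n=0: y=0, sp=1, e=sp−y=1; I=1, D=e−e_prev=1; u=2·1+1/4·1+1/4·1=2.5; next y=-1/10·0+1/4·2.5=0.625
n=1: y=0.625, sp=1, e=sp−y=0.375; I=1.375, D=e−e_prev=-0.625; u=2·0.375+1/4·1.375+1/4·(-0.625)=0.9375; next y=-1/10·0.625+1/4·0.9375=0.171875
n=2: y=0.171875, sp=1, e=sp−y=0.828125; I=2.203125, D=e−e_prev=0.453125; u=2·0.828125+1/4·2.203125+1/4·0.453125≈2.320313; next y=-1/10·0.171875+1/4·2.320313≈0.562891
n=3: y≈0.562891, sp=1, e=sp−y≈0.437109; I≈2.640234, D=e−e_prev≈-0.391016; u=2·0.437109+1/4·2.640234+1/4·(-0.391016)≈1.436523; next y=-1/10·0.562891+1/4·1.436523≈0.302842
n=4: y≈0.302842, sp=1, e=sp−y≈0.697158; I≈3.337393, D=e−e_prev≈0.260049; u=2·0.697158+1/4·3.337393+1/4·0.260049≈2.293677; next y=-1/10·0.302842+1/4·2.293677≈0.543135
n=5: y≈0.543135, sp=1, e=sp−y≈0.456865; I≈3.794258, D=e−e_prev≈-0.240293; u=2·0.456865+1/4·3.794258+1/4·(-0.240293)≈1.802221; next y=-1/10·0.543135+1/4·1.802221≈0.396242
n=6: y≈0.396242, sp=1, e=sp−y≈0.603758; I≈4.398016, D=e−e_prev≈0.146893; u=2·0.603758+1/4·4.398016+1/4·0.146893≈2.343744; next y=-1/10·0.396242+1/4·2.343744≈0.546312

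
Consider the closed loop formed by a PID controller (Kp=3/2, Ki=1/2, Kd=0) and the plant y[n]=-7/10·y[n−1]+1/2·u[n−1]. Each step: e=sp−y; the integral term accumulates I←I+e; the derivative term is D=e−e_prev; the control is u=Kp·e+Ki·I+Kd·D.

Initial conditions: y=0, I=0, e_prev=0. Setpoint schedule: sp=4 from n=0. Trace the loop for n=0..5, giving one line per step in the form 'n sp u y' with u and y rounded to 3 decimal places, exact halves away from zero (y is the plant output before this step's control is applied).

(exact arithmetic carried between steps; '≈' marks a value shown rounded to 6 d.p. or computed from one; I and e_prev carry over from the previous line; the table rounds u and y to 3 d.p., halves away from zero)
n=0: y=0, sp=4, e=sp−y=4; I=4, D=e−e_prev=4; u=3/2·4+1/2·4+0·4=8; next y=-7/10·0+1/2·8=4
n=1: y=4, sp=4, e=sp−y=0; I=4, D=e−e_prev=-4; u=3/2·0+1/2·4+0·(-4)=2; next y=-7/10·4+1/2·2=-1.8
n=2: y=-1.8, sp=4, e=sp−y=5.8; I=9.8, D=e−e_prev=5.8; u=3/2·5.8+1/2·9.8+0·5.8=13.6; next y=-7/10·(-1.8)+1/2·13.6=8.06
n=3: y=8.06, sp=4, e=sp−y=-4.06; I=5.74, D=e−e_prev=-9.86; u=3/2·(-4.06)+1/2·5.74+0·(-9.86)=-3.22; next y=-7/10·8.06+1/2·(-3.22)=-7.252
n=4: y=-7.252, sp=4, e=sp−y=11.252; I=16.992, D=e−e_prev=15.312; u=3/2·11.252+1/2·16.992+0·15.312=25.374; next y=-7/10·(-7.252)+1/2·25.374=17.7634
n=5: y=17.7634, sp=4, e=sp−y=-13.7634; I=3.2286, D=e−e_prev=-25.0154; u=3/2·(-13.7634)+1/2·3.2286+0·(-25.0154)=-19.0308; next y=-7/10·17.7634+1/2·(-19.0308)=-21.94978

0 4 8.000 0.000
1 4 2.000 4.000
2 4 13.600 -1.800
3 4 -3.220 8.060
4 4 25.374 -7.252
5 4 -19.031 17.763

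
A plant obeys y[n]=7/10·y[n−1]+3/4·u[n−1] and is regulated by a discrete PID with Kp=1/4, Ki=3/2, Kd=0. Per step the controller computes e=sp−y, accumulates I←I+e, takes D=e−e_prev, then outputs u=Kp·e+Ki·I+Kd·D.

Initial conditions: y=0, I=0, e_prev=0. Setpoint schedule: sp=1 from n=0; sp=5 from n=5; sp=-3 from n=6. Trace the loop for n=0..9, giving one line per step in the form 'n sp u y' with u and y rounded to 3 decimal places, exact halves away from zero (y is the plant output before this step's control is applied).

0 1 1.750 0.000
1 1 0.953 1.313
2 1 -0.078 1.634
3 1 -0.069 1.085
4 1 0.463 0.708
5 5 7.665 0.843
6 -3 -9.717 6.339
7 -3 -7.644 -2.851
8 -3 0.668 -7.728
9 -3 2.826 -4.909

(exact arithmetic carried between steps; '≈' marks a value shown rounded to 6 d.p. or computed from one; I and e_prev carry over from the previous line; the table rounds u and y to 3 d.p., halves away from zero)
n=0: y=0, sp=1, e=sp−y=1; I=1, D=e−e_prev=1; u=1/4·1+3/2·1+0·1=1.75; next y=7/10·0+3/4·1.75=1.3125
n=1: y=1.3125, sp=1, e=sp−y=-0.3125; I=0.6875, D=e−e_prev=-1.3125; u=1/4·(-0.3125)+3/2·0.6875+0·(-1.3125)=0.953125; next y=7/10·1.3125+3/4·0.953125≈1.633594
n=2: y≈1.633594, sp=1, e=sp−y≈-0.633594; I≈0.053906, D=e−e_prev≈-0.321094; u=1/4·(-0.633594)+3/2·0.053906+0·(-0.321094)≈-0.077539; next y=7/10·1.633594+3/4·(-0.077539)≈1.085361
n=3: y≈1.085361, sp=1, e=sp−y≈-0.085361; I≈-0.031455, D=e−e_prev≈0.548232; u=1/4·(-0.085361)+3/2·(-0.031455)+0·0.548232≈-0.068523; next y=7/10·1.085361+3/4·(-0.068523)≈0.708361
n=4: y≈0.708361, sp=1, e=sp−y≈0.291639; I≈0.260184, D=e−e_prev≈0.377001; u=1/4·0.291639+3/2·0.260184+0·0.377001≈0.463186; next y=7/10·0.708361+3/4·0.463186≈0.843242
n=5: y≈0.843242, sp=5, e=sp−y≈4.156758; I≈4.416942, D=e−e_prev≈3.865119; u=1/4·4.156758+3/2·4.416942+0·3.865119≈7.664603; next y=7/10·0.843242+3/4·7.664603≈6.338721
n=6: y≈6.338721, sp=-3, e=sp−y≈-9.338721; I≈-4.921779, D=e−e_prev≈-13.495479; u=1/4·(-9.338721)+3/2·(-4.921779)+0·(-13.495479)≈-9.717349; next y=7/10·6.338721+3/4·(-9.717349)≈-2.850907
n=7: y≈-2.850907, sp=-3, e=sp−y≈-0.149093; I≈-5.070872, D=e−e_prev≈9.189628; u=1/4·(-0.149093)+3/2·(-5.070872)+0·9.189628≈-7.643582; next y=7/10·(-2.850907)+3/4·(-7.643582)≈-7.728321
n=8: y≈-7.728321, sp=-3, e=sp−y≈4.728321; I≈-0.342551, D=e−e_prev≈4.877414; u=1/4·4.728321+3/2·(-0.342551)+0·4.877414≈0.668254; next y=7/10·(-7.728321)+3/4·0.668254≈-4.908635
n=9: y≈-4.908635, sp=-3, e=sp−y≈1.908635; I≈1.566084, D=e−e_prev≈-2.819687; u=1/4·1.908635+3/2·1.566084+0·(-2.819687)≈2.826284; next y=7/10·(-4.908635)+3/4·2.826284≈-1.316331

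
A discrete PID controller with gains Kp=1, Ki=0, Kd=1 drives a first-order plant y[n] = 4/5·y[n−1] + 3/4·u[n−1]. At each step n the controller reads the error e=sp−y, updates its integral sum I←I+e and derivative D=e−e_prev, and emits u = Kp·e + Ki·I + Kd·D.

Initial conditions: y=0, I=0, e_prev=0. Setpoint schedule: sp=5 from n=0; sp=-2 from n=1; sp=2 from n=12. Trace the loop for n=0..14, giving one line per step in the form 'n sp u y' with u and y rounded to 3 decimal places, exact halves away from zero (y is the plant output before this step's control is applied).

0 5 10.000 0.000
1 -2 -24.000 7.500
2 -2 29.500 -12.000
3 -2 -39.050 12.525
4 -2 49.060 -19.268
5 -2 -64.030 21.381
6 -2 81.216 -30.917
7 -2 -105.273 36.178
8 -2 134.203 -50.013
9 -2 -173.297 60.642
10 -2 221.560 -81.459
11 -2 -285.465 101.003
12 2 373.595 -133.296
13 2 -478.415 173.559
14 2 615.487 -219.964

(exact arithmetic carried between steps; '≈' marks a value shown rounded to 6 d.p. or computed from one; I and e_prev carry over from the previous line; the table rounds u and y to 3 d.p., halves away from zero)
n=0: y=0, sp=5, e=sp−y=5; I=5, D=e−e_prev=5; u=1·5+0·5+1·5=10; next y=4/5·0+3/4·10=7.5
n=1: y=7.5, sp=-2, e=sp−y=-9.5; I=-4.5, D=e−e_prev=-14.5; u=1·(-9.5)+0·(-4.5)+1·(-14.5)=-24; next y=4/5·7.5+3/4·(-24)=-12
n=2: y=-12, sp=-2, e=sp−y=10; I=5.5, D=e−e_prev=19.5; u=1·10+0·5.5+1·19.5=29.5; next y=4/5·(-12)+3/4·29.5=12.525
n=3: y=12.525, sp=-2, e=sp−y=-14.525; I=-9.025, D=e−e_prev=-24.525; u=1·(-14.525)+0·(-9.025)+1·(-24.525)=-39.05; next y=4/5·12.525+3/4·(-39.05)=-19.2675
n=4: y=-19.2675, sp=-2, e=sp−y=17.2675; I=8.2425, D=e−e_prev=31.7925; u=1·17.2675+0·8.2425+1·31.7925=49.06; next y=4/5·(-19.2675)+3/4·49.06=21.381
n=5: y=21.381, sp=-2, e=sp−y=-23.381; I=-15.1385, D=e−e_prev=-40.6485; u=1·(-23.381)+0·(-15.1385)+1·(-40.6485)=-64.0295; next y=4/5·21.381+3/4·(-64.0295)=-30.917325
n=6: y=-30.917325, sp=-2, e=sp−y=28.917325; I=13.778825, D=e−e_prev=52.298325; u=1·28.917325+0·13.778825+1·52.298325=81.21565; next y=4/5·(-30.917325)+3/4·81.21565≈36.177878
n=7: y≈36.177878, sp=-2, e=sp−y≈-38.177878; I≈-24.399053, D=e−e_prev≈-67.095203; u=1·(-38.177878)+0·(-24.399053)+1·(-67.095203)≈-105.27308; next y=4/5·36.177878+3/4·(-105.27308)≈-50.012508
n=8: y=-50.012508, sp=-2, e=sp−y=48.012508; I≈23.613456, D=e−e_prev≈86.190386; u=1·48.012508+0·23.613456+1·86.190386≈134.202894; next y=4/5·(-50.012508)+3/4·134.202894≈60.642164
n=9: y≈60.642164, sp=-2, e=sp−y≈-62.642164; I≈-39.028708, D=e−e_prev≈-110.654672; u=1·(-62.642164)+0·(-39.028708)+1·(-110.654672)≈-173.296835; next y=4/5·60.642164+3/4·(-173.296835)≈-81.458896
n=10: y≈-81.458896, sp=-2, e=sp−y≈79.458896; I≈40.430187, D=e−e_prev≈142.101059; u=1·79.458896+0·40.430187+1·142.101059≈221.559955; next y=4/5·(-81.458896)+3/4·221.559955≈101.002850
n=11: y≈101.002850, sp=-2, e=sp−y≈-103.002850; I≈-62.572662, D=e−e_prev≈-182.461745; u=1·(-103.002850)+0·(-62.572662)+1·(-182.461745)≈-285.464595; next y=4/5·101.002850+3/4·(-285.464595)≈-133.296167
n=12: y≈-133.296167, sp=2, e=sp−y≈135.296167; I≈72.723504, D=e−e_prev≈238.299016; u=1·135.296167+0·72.723504+1·238.299016≈373.595183; next y=4/5·(-133.296167)+3/4·373.595183≈173.559454
n=13: y≈173.559454, sp=2, e=sp−y≈-171.559454; I≈-98.835950, D=e−e_prev≈-306.855620; u=1·(-171.559454)+0·(-98.835950)+1·(-306.855620)≈-478.415074; next y=4/5·173.559454+3/4·(-478.415074)≈-219.963743
n=14: y≈-219.963743, sp=2, e=sp−y≈221.963743; I≈123.127793, D=e−e_prev≈393.523196; u=1·221.963743+0·123.127793+1·393.523196≈615.486939; next y=4/5·(-219.963743)+3/4·615.486939≈285.644210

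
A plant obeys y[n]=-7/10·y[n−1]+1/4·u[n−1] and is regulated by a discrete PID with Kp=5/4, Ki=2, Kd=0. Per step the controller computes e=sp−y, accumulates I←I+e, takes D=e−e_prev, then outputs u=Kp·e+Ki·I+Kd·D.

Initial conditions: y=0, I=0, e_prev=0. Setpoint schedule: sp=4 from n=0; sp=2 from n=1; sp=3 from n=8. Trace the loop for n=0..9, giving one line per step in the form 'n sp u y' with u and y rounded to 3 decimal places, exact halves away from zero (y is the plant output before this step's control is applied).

0 4 13.000 0.000
1 2 3.938 3.250
2 2 16.195 -1.291
3 2 2.487 4.952
4 2 21.922 -2.845
5 2 -1.917 7.472
6 2 29.979 -5.710
7 2 -10.505 11.491
8 3 45.788 -10.670
9 3 -23.028 18.916

(exact arithmetic carried between steps; '≈' marks a value shown rounded to 6 d.p. or computed from one; I and e_prev carry over from the previous line; the table rounds u and y to 3 d.p., halves away from zero)
n=0: y=0, sp=4, e=sp−y=4; I=4, D=e−e_prev=4; u=5/4·4+2·4+0·4=13; next y=-7/10·0+1/4·13=3.25
n=1: y=3.25, sp=2, e=sp−y=-1.25; I=2.75, D=e−e_prev=-5.25; u=5/4·(-1.25)+2·2.75+0·(-5.25)=3.9375; next y=-7/10·3.25+1/4·3.9375=-1.290625
n=2: y=-1.290625, sp=2, e=sp−y=3.290625; I=6.040625, D=e−e_prev=4.540625; u=5/4·3.290625+2·6.040625+0·4.540625≈16.194531; next y=-7/10·(-1.290625)+1/4·16.194531≈4.952070
n=3: y≈4.952070, sp=2, e=sp−y≈-2.952070; I≈3.088555, D=e−e_prev≈-6.242695; u=5/4·(-2.952070)+2·3.088555+0·(-6.242695)≈2.487021; next y=-7/10·4.952070+1/4·2.487021≈-2.844694
n=4: y≈-2.844694, sp=2, e=sp−y≈4.844694; I≈7.933249, D=e−e_prev≈7.796764; u=5/4·4.844694+2·7.933249+0·7.796764≈21.922364; next y=-7/10·(-2.844694)+1/4·21.922364≈7.471877
n=5: y≈7.471877, sp=2, e=sp−y≈-5.471877; I≈2.461372, D=e−e_prev≈-10.316571; u=5/4·(-5.471877)+2·2.461372+0·(-10.316571)≈-1.917102; next y=-7/10·7.471877+1/4·(-1.917102)≈-5.709589
n=6: y≈-5.709589, sp=2, e=sp−y≈7.709589; I≈10.170961, D=e−e_prev≈13.181466; u=5/4·7.709589+2·10.170961+0·13.181466≈29.978909; next y=-7/10·(-5.709589)+1/4·29.978909≈11.491440
n=7: y≈11.491440, sp=2, e=sp−y≈-9.491440; I≈0.679521, D=e−e_prev≈-17.201029; u=5/4·(-9.491440)+2·0.679521+0·(-17.201029)≈-10.505257; next y=-7/10·11.491440+1/4·(-10.505257)≈-10.670322
n=8: y≈-10.670322, sp=3, e=sp−y≈13.670322; I≈14.349843, D=e−e_prev≈23.161762; u=5/4·13.670322+2·14.349843+0·23.161762≈45.787590; next y=-7/10·(-10.670322)+1/4·45.787590≈18.916123
n=9: y≈18.916123, sp=3, e=sp−y≈-15.916123; I≈-1.566279, D=e−e_prev≈-29.586445; u=5/4·(-15.916123)+2·(-1.566279)+0·(-29.586445)≈-23.027712; next y=-7/10·18.916123+1/4·(-23.027712)≈-18.998214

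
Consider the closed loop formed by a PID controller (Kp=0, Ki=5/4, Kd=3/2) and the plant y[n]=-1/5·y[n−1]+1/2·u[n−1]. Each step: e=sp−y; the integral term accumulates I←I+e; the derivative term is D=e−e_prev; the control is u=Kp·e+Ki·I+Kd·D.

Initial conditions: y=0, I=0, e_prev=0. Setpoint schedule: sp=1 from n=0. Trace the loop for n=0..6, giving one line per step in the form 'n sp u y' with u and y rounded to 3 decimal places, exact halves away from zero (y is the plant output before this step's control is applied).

0 1 2.750 0.000
1 1 -1.281 1.375
2 1 6.612 -0.916
3 1 -6.542 3.489
4 1 17.463 -3.969
5 1 -24.622 9.525
6 1 50.251 -14.216

(exact arithmetic carried between steps; '≈' marks a value shown rounded to 6 d.p. or computed from one; I and e_prev carry over from the previous line; the table rounds u and y to 3 d.p., halves away from zero)
n=0: y=0, sp=1, e=sp−y=1; I=1, D=e−e_prev=1; u=0·1+5/4·1+3/2·1=2.75; next y=-1/5·0+1/2·2.75=1.375
n=1: y=1.375, sp=1, e=sp−y=-0.375; I=0.625, D=e−e_prev=-1.375; u=0·(-0.375)+5/4·0.625+3/2·(-1.375)=-1.28125; next y=-1/5·1.375+1/2·(-1.28125)=-0.915625
n=2: y=-0.915625, sp=1, e=sp−y=1.915625; I=2.540625, D=e−e_prev=2.290625; u=0·1.915625+5/4·2.540625+3/2·2.290625≈6.611719; next y=-1/5·(-0.915625)+1/2·6.611719≈3.488984
n=3: y≈3.488984, sp=1, e=sp−y≈-2.488984; I≈0.051641, D=e−e_prev≈-4.404609; u=0·(-2.488984)+5/4·0.051641+3/2·(-4.404609)≈-6.542363; next y=-1/5·3.488984+1/2·(-6.542363)≈-3.968979
n=4: y≈-3.968979, sp=1, e=sp−y≈4.968979; I≈5.020619, D=e−e_prev≈7.457963; u=0·4.968979+5/4·5.020619+3/2·7.457963≈17.462718; next y=-1/5·(-3.968979)+1/2·17.462718≈9.525155
n=5: y≈9.525155, sp=1, e=sp−y≈-8.525155; I≈-3.504536, D=e−e_prev≈-13.494133; u=0·(-8.525155)+5/4·(-3.504536)+3/2·(-13.494133)≈-24.621870; next y=-1/5·9.525155+1/2·(-24.621870)≈-14.215966
n=6: y≈-14.215966, sp=1, e=sp−y≈15.215966; I≈11.711430, D=e−e_prev≈23.741121; u=0·15.215966+5/4·11.711430+3/2·23.741121≈50.250969; next y=-1/5·(-14.215966)+1/2·50.250969≈27.968677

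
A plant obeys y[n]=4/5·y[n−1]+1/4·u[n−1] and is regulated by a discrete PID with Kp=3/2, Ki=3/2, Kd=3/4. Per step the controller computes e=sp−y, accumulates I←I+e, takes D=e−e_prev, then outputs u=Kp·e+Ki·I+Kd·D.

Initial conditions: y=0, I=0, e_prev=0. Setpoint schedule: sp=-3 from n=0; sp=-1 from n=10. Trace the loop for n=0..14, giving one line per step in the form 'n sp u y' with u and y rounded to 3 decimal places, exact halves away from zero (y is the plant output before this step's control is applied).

0 -3 -11.250 0.000
1 -3 -2.953 -2.813
2 -3 -4.685 -2.988
3 -3 -2.683 -3.562
4 -3 -2.427 -3.520
5 -3 -1.980 -3.423
6 -3 -1.984 -3.233
7 -3 -2.057 -3.083
8 -3 -2.204 -2.980
9 -3 -2.326 -2.935
10 -1 5.090 -2.930
11 -1 -0.481 -1.071
12 -1 0.667 -0.977
13 -1 -0.655 -0.615
14 -1 -0.808 -0.656

(exact arithmetic carried between steps; '≈' marks a value shown rounded to 6 d.p. or computed from one; I and e_prev carry over from the previous line; the table rounds u and y to 3 d.p., halves away from zero)
n=0: y=0, sp=-3, e=sp−y=-3; I=-3, D=e−e_prev=-3; u=3/2·(-3)+3/2·(-3)+3/4·(-3)=-11.25; next y=4/5·0+1/4·(-11.25)=-2.8125
n=1: y=-2.8125, sp=-3, e=sp−y=-0.1875; I=-3.1875, D=e−e_prev=2.8125; u=3/2·(-0.1875)+3/2·(-3.1875)+3/4·2.8125=-2.953125; next y=4/5·(-2.8125)+1/4·(-2.953125)≈-2.988281
n=2: y≈-2.988281, sp=-3, e=sp−y≈-0.011719; I≈-3.199219, D=e−e_prev≈0.175781; u=3/2·(-0.011719)+3/2·(-3.199219)+3/4·0.175781≈-4.684570; next y=4/5·(-2.988281)+1/4·(-4.684570)≈-3.561768
n=3: y≈-3.561768, sp=-3, e=sp−y≈0.561768; I≈-2.637451, D=e−e_prev≈0.573486; u=3/2·0.561768+3/2·(-2.637451)+3/4·0.573486≈-2.683411; next y=4/5·(-3.561768)+1/4·(-2.683411)≈-3.520267
n=4: y≈-3.520267, sp=-3, e=sp−y≈0.520267; I≈-2.117184, D=e−e_prev≈-0.041501; u=3/2·0.520267+3/2·(-2.117184)+3/4·(-0.041501)≈-2.426502; next y=4/5·(-3.520267)+1/4·(-2.426502)≈-3.422839
n=5: y≈-3.422839, sp=-3, e=sp−y≈0.422839; I≈-1.694346, D=e−e_prev≈-0.097428; u=3/2·0.422839+3/2·(-1.694346)+3/4·(-0.097428)≈-1.980331; next y=4/5·(-3.422839)+1/4·(-1.980331)≈-3.233354
n=6: y≈-3.233354, sp=-3, e=sp−y≈0.233354; I≈-1.460992, D=e−e_prev≈-0.189485; u=3/2·0.233354+3/2·(-1.460992)+3/4·(-0.189485)≈-1.983571; next y=4/5·(-3.233354)+1/4·(-1.983571)≈-3.082576
n=7: y≈-3.082576, sp=-3, e=sp−y≈0.082576; I≈-1.378416, D=e−e_prev≈-0.150778; u=3/2·0.082576+3/2·(-1.378416)+3/4·(-0.150778)≈-2.056844; next y=4/5·(-3.082576)+1/4·(-2.056844)≈-2.980272
n=8: y≈-2.980272, sp=-3, e=sp−y≈-0.019728; I≈-1.398144, D=e−e_prev≈-0.102304; u=3/2·(-0.019728)+3/2·(-1.398144)+3/4·(-0.102304)≈-2.203537; next y=4/5·(-2.980272)+1/4·(-2.203537)≈-2.935102
n=9: y≈-2.935102, sp=-3, e=sp−y≈-0.064898; I≈-1.463043, D=e−e_prev≈-0.045170; u=3/2·(-0.064898)+3/2·(-1.463043)+3/4·(-0.045170)≈-2.325789; next y=4/5·(-2.935102)+1/4·(-2.325789)≈-2.929529
n=10: y≈-2.929529, sp=-1, e=sp−y≈1.929529; I≈0.466486, D=e−e_prev≈1.994427; u=3/2·1.929529+3/2·0.466486+3/4·1.994427≈5.089842; next y=4/5·(-2.929529)+1/4·5.089842≈-1.071162
n=11: y≈-1.071162, sp=-1, e=sp−y≈0.071162; I≈0.537648, D=e−e_prev≈-1.858366; u=3/2·0.071162+3/2·0.537648+3/4·(-1.858366)≈-0.480559; next y=4/5·(-1.071162)+1/4·(-0.480559)≈-0.977070
n=12: y≈-0.977070, sp=-1, e=sp−y≈-0.022930; I≈0.514718, D=e−e_prev≈-0.094093; u=3/2·(-0.022930)+3/2·0.514718+3/4·(-0.094093)≈0.667112; next y=4/5·(-0.977070)+1/4·0.667112≈-0.614878
n=13: y≈-0.614878, sp=-1, e=sp−y≈-0.385122; I≈0.129596, D=e−e_prev≈-0.362192; u=3/2·(-0.385122)+3/2·0.129596+3/4·(-0.362192)≈-0.654934; next y=4/5·(-0.614878)+1/4·(-0.654934)≈-0.655636
n=14: y≈-0.655636, sp=-1, e=sp−y≈-0.344364; I≈-0.214769, D=e−e_prev≈0.040758; u=3/2·(-0.344364)+3/2·(-0.214769)+3/4·0.040758≈-0.808131; next y=4/5·(-0.655636)+1/4·(-0.808131)≈-0.726541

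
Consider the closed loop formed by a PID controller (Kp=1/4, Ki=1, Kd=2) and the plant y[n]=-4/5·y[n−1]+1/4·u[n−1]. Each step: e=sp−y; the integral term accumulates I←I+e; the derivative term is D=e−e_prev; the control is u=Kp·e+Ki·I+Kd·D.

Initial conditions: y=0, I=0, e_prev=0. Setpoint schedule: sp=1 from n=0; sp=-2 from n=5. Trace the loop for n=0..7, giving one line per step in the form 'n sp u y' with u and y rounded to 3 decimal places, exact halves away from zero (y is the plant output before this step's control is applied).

0 1 3.250 0.000
1 1 -0.391 0.813
2 1 6.492 -0.748
3 1 -4.529 2.221
4 1 16.861 -2.909
5 -2 -29.959 6.543
6 -2 49.019 -12.724
7 -2 -93.054 22.434

(exact arithmetic carried between steps; '≈' marks a value shown rounded to 6 d.p. or computed from one; I and e_prev carry over from the previous line; the table rounds u and y to 3 d.p., halves away from zero)
n=0: y=0, sp=1, e=sp−y=1; I=1, D=e−e_prev=1; u=1/4·1+1·1+2·1=3.25; next y=-4/5·0+1/4·3.25=0.8125
n=1: y=0.8125, sp=1, e=sp−y=0.1875; I=1.1875, D=e−e_prev=-0.8125; u=1/4·0.1875+1·1.1875+2·(-0.8125)=-0.390625; next y=-4/5·0.8125+1/4·(-0.390625)≈-0.747656
n=2: y≈-0.747656, sp=1, e=sp−y≈1.747656; I≈2.935156, D=e−e_prev≈1.560156; u=1/4·1.747656+1·2.935156+2·1.560156≈6.492383; next y=-4/5·(-0.747656)+1/4·6.492383≈2.221221
n=3: y≈2.221221, sp=1, e=sp−y≈-1.221221; I≈1.713936, D=e−e_prev≈-2.968877; u=1/4·(-1.221221)+1·1.713936+2·(-2.968877)≈-4.529124; next y=-4/5·2.221221+1/4·(-4.529124)≈-2.909257
n=4: y≈-2.909257, sp=1, e=sp−y≈3.909257; I≈5.623193, D=e−e_prev≈5.130478; u=1/4·3.909257+1·5.623193+2·5.130478≈16.861464; next y=-4/5·(-2.909257)+1/4·16.861464≈6.542772
n=5: y≈6.542772, sp=-2, e=sp−y≈-8.542772; I≈-2.919579, D=e−e_prev≈-12.452029; u=1/4·(-8.542772)+1·(-2.919579)+2·(-12.452029)≈-29.959330; next y=-4/5·6.542772+1/4·(-29.959330)≈-12.724050
n=6: y≈-12.724050, sp=-2, e=sp−y≈10.724050; I≈7.804471, D=e−e_prev≈19.266822; u=1/4·10.724050+1·7.804471+2·19.266822≈49.019128; next y=-4/5·(-12.724050)+1/4·49.019128≈22.434022
n=7: y≈22.434022, sp=-2, e=sp−y≈-24.434022; I≈-16.629551, D=e−e_prev≈-35.158072; u=1/4·(-24.434022)+1·(-16.629551)+2·(-35.158072)≈-93.054201; next y=-4/5·22.434022+1/4·(-93.054201)≈-41.210768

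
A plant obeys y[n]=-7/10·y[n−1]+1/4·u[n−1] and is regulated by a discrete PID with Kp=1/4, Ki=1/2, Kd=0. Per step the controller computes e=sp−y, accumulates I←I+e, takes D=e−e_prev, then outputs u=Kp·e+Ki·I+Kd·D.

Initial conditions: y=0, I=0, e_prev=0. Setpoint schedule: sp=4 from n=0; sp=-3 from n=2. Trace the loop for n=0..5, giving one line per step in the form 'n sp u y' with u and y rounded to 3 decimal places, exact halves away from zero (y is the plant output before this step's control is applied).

(exact arithmetic carried between steps; '≈' marks a value shown rounded to 6 d.p. or computed from one; I and e_prev carry over from the previous line; the table rounds u and y to 3 d.p., halves away from zero)
n=0: y=0, sp=4, e=sp−y=4; I=4, D=e−e_prev=4; u=1/4·4+1/2·4+0·4=3; next y=-7/10·0+1/4·3=0.75
n=1: y=0.75, sp=4, e=sp−y=3.25; I=7.25, D=e−e_prev=-0.75; u=1/4·3.25+1/2·7.25+0·(-0.75)=4.4375; next y=-7/10·0.75+1/4·4.4375=0.584375
n=2: y=0.584375, sp=-3, e=sp−y=-3.584375; I=3.665625, D=e−e_prev=-6.834375; u=1/4·(-3.584375)+1/2·3.665625+0·(-6.834375)≈0.936719; next y=-7/10·0.584375+1/4·0.936719≈-0.174883
n=3: y≈-0.174883, sp=-3, e=sp−y≈-2.825117; I≈0.840508, D=e−e_prev≈0.759258; u=1/4·(-2.825117)+1/2·0.840508+0·0.759258≈-0.286025; next y=-7/10·(-0.174883)+1/4·(-0.286025)≈0.050912
n=4: y≈0.050912, sp=-3, e=sp−y≈-3.050912; I≈-2.210404, D=e−e_prev≈-0.225794; u=1/4·(-3.050912)+1/2·(-2.210404)+0·(-0.225794)≈-1.867930; next y=-7/10·0.050912+1/4·(-1.867930)≈-0.502621
n=5: y≈-0.502621, sp=-3, e=sp−y≈-2.497379; I≈-4.707783, D=e−e_prev≈0.553532; u=1/4·(-2.497379)+1/2·(-4.707783)+0·0.553532≈-2.978236; next y=-7/10·(-0.502621)+1/4·(-2.978236)≈-0.392725

0 4 3.000 0.000
1 4 4.438 0.750
2 -3 0.937 0.584
3 -3 -0.286 -0.175
4 -3 -1.868 0.051
5 -3 -2.978 -0.503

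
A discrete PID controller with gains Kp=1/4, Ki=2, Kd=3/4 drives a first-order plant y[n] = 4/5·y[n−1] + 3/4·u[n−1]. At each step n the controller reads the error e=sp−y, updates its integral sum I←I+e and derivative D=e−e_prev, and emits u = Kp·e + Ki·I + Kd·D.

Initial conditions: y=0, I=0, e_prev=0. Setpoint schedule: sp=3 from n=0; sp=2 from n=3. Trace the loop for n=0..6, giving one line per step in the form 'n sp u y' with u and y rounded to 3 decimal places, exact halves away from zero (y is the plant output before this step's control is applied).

(exact arithmetic carried between steps; '≈' marks a value shown rounded to 6 d.p. or computed from one; I and e_prev carry over from the previous line; the table rounds u and y to 3 d.p., halves away from zero)
n=0: y=0, sp=3, e=sp−y=3; I=3, D=e−e_prev=3; u=1/4·3+2·3+3/4·3=9; next y=4/5·0+3/4·9=6.75
n=1: y=6.75, sp=3, e=sp−y=-3.75; I=-0.75, D=e−e_prev=-6.75; u=1/4·(-3.75)+2·(-0.75)+3/4·(-6.75)=-7.5; next y=4/5·6.75+3/4·(-7.5)=-0.225
n=2: y=-0.225, sp=3, e=sp−y=3.225; I=2.475, D=e−e_prev=6.975; u=1/4·3.225+2·2.475+3/4·6.975=10.9875; next y=4/5·(-0.225)+3/4·10.9875=8.060625
n=3: y=8.060625, sp=2, e=sp−y=-6.060625; I=-3.585625, D=e−e_prev=-9.285625; u=1/4·(-6.060625)+2·(-3.585625)+3/4·(-9.285625)=-15.650625; next y=4/5·8.060625+3/4·(-15.650625)≈-5.289469
n=4: y≈-5.289469, sp=2, e=sp−y≈7.289469; I≈3.703844, D=e−e_prev≈13.350094; u=1/4·7.289469+2·3.703844+3/4·13.350094≈19.242625; next y=4/5·(-5.289469)+3/4·19.242625≈10.200394
n=5: y≈10.200394, sp=2, e=sp−y≈-8.200394; I≈-4.49655, D=e−e_prev≈-15.489863; u=1/4·(-8.200394)+2·(-4.49655)+3/4·(-15.489863)≈-22.660595; next y=4/5·10.200394+3/4·(-22.660595)≈-8.835131
n=6: y≈-8.835131, sp=2, e=sp−y≈10.835131; I≈6.338581, D=e−e_prev≈19.035525; u=1/4·10.835131+2·6.338581+3/4·19.035525≈29.662590; next y=4/5·(-8.835131)+3/4·29.662590≈15.178837

0 3 9.000 0.000
1 3 -7.500 6.750
2 3 10.988 -0.225
3 2 -15.651 8.061
4 2 19.243 -5.289
5 2 -22.661 10.200
6 2 29.663 -8.835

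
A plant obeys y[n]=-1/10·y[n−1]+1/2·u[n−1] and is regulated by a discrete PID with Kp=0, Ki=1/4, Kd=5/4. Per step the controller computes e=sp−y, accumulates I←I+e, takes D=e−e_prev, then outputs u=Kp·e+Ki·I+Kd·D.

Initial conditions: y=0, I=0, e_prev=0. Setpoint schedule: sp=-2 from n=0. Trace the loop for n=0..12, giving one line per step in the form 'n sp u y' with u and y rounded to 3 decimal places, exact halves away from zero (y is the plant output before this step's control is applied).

0 -2 -3.000 0.000
1 -2 1.250 -1.500
2 -2 -4.163 0.775
3 -2 2.388 -2.159
4 -2 -6.592 1.410
5 -2 4.287 -3.437
6 -2 -10.299 2.487
7 -2 7.812 -5.398
8 -2 -15.961 4.446
9 -2 14.040 -8.425
10 -2 -24.875 7.862
11 -2 24.648 -13.224
12 -2 -39.208 13.646

(exact arithmetic carried between steps; '≈' marks a value shown rounded to 6 d.p. or computed from one; I and e_prev carry over from the previous line; the table rounds u and y to 3 d.p., halves away from zero)
n=0: y=0, sp=-2, e=sp−y=-2; I=-2, D=e−e_prev=-2; u=0·(-2)+1/4·(-2)+5/4·(-2)=-3; next y=-1/10·0+1/2·(-3)=-1.5
n=1: y=-1.5, sp=-2, e=sp−y=-0.5; I=-2.5, D=e−e_prev=1.5; u=0·(-0.5)+1/4·(-2.5)+5/4·1.5=1.25; next y=-1/10·(-1.5)+1/2·1.25=0.775
n=2: y=0.775, sp=-2, e=sp−y=-2.775; I=-5.275, D=e−e_prev=-2.275; u=0·(-2.775)+1/4·(-5.275)+5/4·(-2.275)=-4.1625; next y=-1/10·0.775+1/2·(-4.1625)=-2.15875
n=3: y=-2.15875, sp=-2, e=sp−y=0.15875; I=-5.11625, D=e−e_prev=2.93375; u=0·0.15875+1/4·(-5.11625)+5/4·2.93375=2.388125; next y=-1/10·(-2.15875)+1/2·2.388125≈1.409938
n=4: y≈1.409938, sp=-2, e=sp−y≈-3.409938; I≈-8.526188, D=e−e_prev≈-3.568688; u=0·(-3.409938)+1/4·(-8.526188)+5/4·(-3.568688)≈-6.592406; next y=-1/10·1.409938+1/2·(-6.592406)≈-3.437197
n=5: y≈-3.437197, sp=-2, e=sp−y≈1.437197; I≈-7.088991, D=e−e_prev≈4.847134; u=0·1.437197+1/4·(-7.088991)+5/4·4.847134≈4.286670; next y=-1/10·(-3.437197)+1/2·4.286670≈2.487055
n=6: y≈2.487055, sp=-2, e=sp−y≈-4.487055; I≈-11.576045, D=e−e_prev≈-5.924252; u=0·(-4.487055)+1/4·(-11.576045)+5/4·(-5.924252)≈-10.299326; next y=-1/10·2.487055+1/2·(-10.299326)≈-5.398368
n=7: y≈-5.398368, sp=-2, e=sp−y≈3.398368; I≈-8.177677, D=e−e_prev≈7.885423; u=0·3.398368+1/4·(-8.177677)+5/4·7.885423≈7.812360; next y=-1/10·(-5.398368)+1/2·7.812360≈4.446017
n=8: y≈4.446017, sp=-2, e=sp−y≈-6.446017; I≈-14.623694, D=e−e_prev≈-9.844385; u=0·(-6.446017)+1/4·(-14.623694)+5/4·(-9.844385)≈-15.961405; next y=-1/10·4.446017+1/2·(-15.961405)≈-8.425304
n=9: y≈-8.425304, sp=-2, e=sp−y≈6.425304; I≈-8.198390, D=e−e_prev≈12.871321; u=0·6.425304+1/4·(-8.198390)+5/4·12.871321≈14.039554; next y=-1/10·(-8.425304)+1/2·14.039554≈7.862307
n=10: y≈7.862307, sp=-2, e=sp−y≈-9.862307; I≈-18.060697, D=e−e_prev≈-16.287612; u=0·(-9.862307)+1/4·(-18.060697)+5/4·(-16.287612)≈-24.874689; next y=-1/10·7.862307+1/2·(-24.874689)≈-13.223575
n=11: y≈-13.223575, sp=-2, e=sp−y≈11.223575; I≈-6.837122, D=e−e_prev≈21.085882; u=0·11.223575+1/4·(-6.837122)+5/4·21.085882≈24.648073; next y=-1/10·(-13.223575)+1/2·24.648073≈13.646394
n=12: y≈13.646394, sp=-2, e=sp−y≈-15.646394; I≈-22.483516, D=e−e_prev≈-26.869969; u=0·(-15.646394)+1/4·(-22.483516)+5/4·(-26.869969)≈-39.208340; next y=-1/10·13.646394+1/2·(-39.208340)≈-20.968809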